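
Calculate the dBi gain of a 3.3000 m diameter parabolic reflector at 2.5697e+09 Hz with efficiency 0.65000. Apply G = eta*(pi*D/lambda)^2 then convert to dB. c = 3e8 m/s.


lambda = c / f = 3.0000e+08 / 2.5697e+09 = 0.1167451 m
G_linear = 0.65000 * (pi * 3.3000 / 0.1167451)^2 = 5125.824
G_dBi = 10 * log10(5125.824) = 37.10 dBi

37.10 dBi


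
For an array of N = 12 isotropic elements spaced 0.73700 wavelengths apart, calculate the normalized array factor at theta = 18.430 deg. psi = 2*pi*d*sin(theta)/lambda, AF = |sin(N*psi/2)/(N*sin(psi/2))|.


psi = 2*pi*0.73700*sin(18.430 deg) = 1.463979 rad
AF = |sin(12*1.463979/2) / (12*sin(1.463979/2))| = 0.07455

0.07455


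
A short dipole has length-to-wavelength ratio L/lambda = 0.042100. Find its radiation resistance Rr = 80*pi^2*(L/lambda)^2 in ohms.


Rr = 80 * pi^2 * (0.042100)^2 = 80 * 9.869604 * 1.772410e-03 = 1.399 ohm

1.399 ohm


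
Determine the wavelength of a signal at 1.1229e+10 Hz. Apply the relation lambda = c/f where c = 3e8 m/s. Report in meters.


lambda = c / f = 3.0000e+08 / 1.1229e+10 = 0.02672 m

0.02672 m


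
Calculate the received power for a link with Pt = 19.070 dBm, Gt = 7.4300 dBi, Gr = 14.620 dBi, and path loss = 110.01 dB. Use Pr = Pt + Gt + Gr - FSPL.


Pr = 19.070 + 7.4300 + 14.620 - 110.01 = -68.89 dBm

-68.89 dBm


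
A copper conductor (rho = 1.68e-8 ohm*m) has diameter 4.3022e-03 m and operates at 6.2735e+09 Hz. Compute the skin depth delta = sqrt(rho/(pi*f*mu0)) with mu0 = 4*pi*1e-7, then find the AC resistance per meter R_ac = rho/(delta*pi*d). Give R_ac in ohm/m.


delta = sqrt(1.68e-8 / (pi * 6.2735e+09 * 4*pi*1e-7)) = 8.236066e-07 m
R_ac = 1.68e-8 / (8.236066e-07 * pi * 4.3022e-03) = 1.509 ohm/m

1.509 ohm/m


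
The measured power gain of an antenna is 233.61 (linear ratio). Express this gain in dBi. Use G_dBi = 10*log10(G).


G_dBi = 10 * log10(233.61) = 23.68 dBi

23.68 dBi


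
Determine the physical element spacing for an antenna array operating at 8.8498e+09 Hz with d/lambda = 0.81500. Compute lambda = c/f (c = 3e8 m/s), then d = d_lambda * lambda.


lambda = c / f = 3.0000e+08 / 8.8498e+09 = 0.03389907 m
d = 0.81500 * 0.03389907 = 0.02763 m

0.02763 m


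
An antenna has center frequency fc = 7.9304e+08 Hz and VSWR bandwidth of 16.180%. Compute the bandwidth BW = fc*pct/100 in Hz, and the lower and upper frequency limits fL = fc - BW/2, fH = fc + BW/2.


BW = 7.9304e+08 * 16.180/100 = 1.283139e+08 Hz
fL = 7.9304e+08 - 1.283139e+08/2 = 7.289e+08 Hz
fH = 7.9304e+08 + 1.283139e+08/2 = 8.572e+08 Hz

BW=1.283e+08 Hz, fL=7.289e+08 Hz, fH=8.572e+08 Hz


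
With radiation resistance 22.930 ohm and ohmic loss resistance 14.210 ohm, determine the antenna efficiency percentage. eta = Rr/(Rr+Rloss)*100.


eta = 22.930 / (22.930 + 14.210) * 100 = 61.74%

61.74%


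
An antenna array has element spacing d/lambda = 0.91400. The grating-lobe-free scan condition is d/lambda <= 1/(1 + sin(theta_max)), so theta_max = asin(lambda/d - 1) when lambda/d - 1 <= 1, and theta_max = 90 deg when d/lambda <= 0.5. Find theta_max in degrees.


lambda/d - 1 = 1/0.91400 - 1 = 0.09409190
theta_max = asin(0.09409190) = 5.399 deg

5.399 deg


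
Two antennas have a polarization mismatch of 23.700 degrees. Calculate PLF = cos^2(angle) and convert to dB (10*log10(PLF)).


PLF_linear = cos^2(23.700 deg) = 0.8384380
PLF_dB = 10 * log10(0.8384380) = -0.7653 dB

-0.7653 dB


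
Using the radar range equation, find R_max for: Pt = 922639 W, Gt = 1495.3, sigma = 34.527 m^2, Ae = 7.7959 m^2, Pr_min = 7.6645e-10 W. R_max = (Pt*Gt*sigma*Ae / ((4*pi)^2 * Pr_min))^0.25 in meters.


R^4 = 922639*1495.3*34.527*7.7959 / ((4*pi)^2 * 7.6645e-10) = 3.068186e+18
R_max = 3.068186e+18^0.25 = 41852 m

41852 m


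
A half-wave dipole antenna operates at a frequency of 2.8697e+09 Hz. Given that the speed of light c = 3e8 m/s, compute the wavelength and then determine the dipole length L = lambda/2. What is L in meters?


lambda = c / f = 3.0000e+08 / 2.8697e+09 = 0.1045405 m
L = lambda / 2 = 0.1045405 / 2 = 0.05227 m

0.05227 m


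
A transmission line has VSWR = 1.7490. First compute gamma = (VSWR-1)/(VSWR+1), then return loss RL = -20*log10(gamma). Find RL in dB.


gamma = (1.7490 - 1) / (1.7490 + 1) = 0.2724627
RL = -20 * log10(0.2724627) = 11.29 dB

11.29 dB


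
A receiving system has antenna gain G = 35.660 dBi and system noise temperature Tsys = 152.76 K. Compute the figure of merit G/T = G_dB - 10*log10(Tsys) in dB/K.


G/T = 35.660 - 10*log10(152.76) = 35.660 - 21.84010 = 13.82 dB/K

13.82 dB/K


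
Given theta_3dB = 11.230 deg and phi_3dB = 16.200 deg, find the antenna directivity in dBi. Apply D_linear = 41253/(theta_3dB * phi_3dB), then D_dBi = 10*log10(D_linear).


D_linear = 41253 / (11.230 * 16.200) = 226.7570
D_dBi = 10 * log10(226.7570) = 23.56 dBi

23.56 dBi


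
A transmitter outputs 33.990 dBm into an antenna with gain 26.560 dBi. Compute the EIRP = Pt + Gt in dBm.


EIRP = Pt + Gt = 33.990 + 26.560 = 60.55 dBm

60.55 dBm


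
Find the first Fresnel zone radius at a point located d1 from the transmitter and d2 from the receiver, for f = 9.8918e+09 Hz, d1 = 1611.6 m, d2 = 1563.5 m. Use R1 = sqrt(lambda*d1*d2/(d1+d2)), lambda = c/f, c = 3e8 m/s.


lambda = c / f = 3.0000e+08 / 9.8918e+09 = 0.03032815 m
R1 = sqrt(0.03032815 * 1611.6 * 1563.5 / (1611.6 + 1563.5)) = 4.906 m

4.906 m


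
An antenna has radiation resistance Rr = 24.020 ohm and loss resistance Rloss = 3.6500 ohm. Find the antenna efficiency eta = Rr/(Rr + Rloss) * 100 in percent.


eta = 24.020 / (24.020 + 3.6500) * 100 = 86.81%

86.81%


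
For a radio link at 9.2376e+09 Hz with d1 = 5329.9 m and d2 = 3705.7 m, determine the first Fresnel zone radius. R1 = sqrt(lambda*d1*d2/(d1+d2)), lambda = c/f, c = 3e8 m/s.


lambda = c / f = 3.0000e+08 / 9.2376e+09 = 0.03247597 m
R1 = sqrt(0.03247597 * 5329.9 * 3705.7 / (5329.9 + 3705.7)) = 8.426 m

8.426 m


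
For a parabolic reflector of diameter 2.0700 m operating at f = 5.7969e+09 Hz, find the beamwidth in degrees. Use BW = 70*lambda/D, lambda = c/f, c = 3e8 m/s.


lambda = c / f = 3.0000e+08 / 5.7969e+09 = 0.05175180 m
BW = 70 * 0.05175180 / 2.0700 = 1.750 deg

1.750 deg


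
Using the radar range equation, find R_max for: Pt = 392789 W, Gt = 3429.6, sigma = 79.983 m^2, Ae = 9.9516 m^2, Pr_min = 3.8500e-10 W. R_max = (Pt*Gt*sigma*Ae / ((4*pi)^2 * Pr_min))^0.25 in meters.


R^4 = 392789*3429.6*79.983*9.9516 / ((4*pi)^2 * 3.8500e-10) = 1.763652e+19
R_max = 1.763652e+19^0.25 = 64804 m

64804 m


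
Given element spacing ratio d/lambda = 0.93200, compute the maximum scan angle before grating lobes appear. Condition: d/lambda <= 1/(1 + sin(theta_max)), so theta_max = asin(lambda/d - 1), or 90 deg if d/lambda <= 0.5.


lambda/d - 1 = 1/0.93200 - 1 = 0.07296137
theta_max = asin(0.07296137) = 4.184 deg

4.184 deg


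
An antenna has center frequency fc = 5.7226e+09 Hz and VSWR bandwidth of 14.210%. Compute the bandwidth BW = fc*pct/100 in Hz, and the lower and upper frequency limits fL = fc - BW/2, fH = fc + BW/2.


BW = 5.7226e+09 * 14.210/100 = 8.131815e+08 Hz
fL = 5.7226e+09 - 8.131815e+08/2 = 5.316e+09 Hz
fH = 5.7226e+09 + 8.131815e+08/2 = 6.129e+09 Hz

BW=8.132e+08 Hz, fL=5.316e+09 Hz, fH=6.129e+09 Hz


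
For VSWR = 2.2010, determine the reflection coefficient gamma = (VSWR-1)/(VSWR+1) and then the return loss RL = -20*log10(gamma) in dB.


gamma = (2.2010 - 1) / (2.2010 + 1) = 0.3751953
RL = -20 * log10(0.3751953) = 8.515 dB

8.515 dB


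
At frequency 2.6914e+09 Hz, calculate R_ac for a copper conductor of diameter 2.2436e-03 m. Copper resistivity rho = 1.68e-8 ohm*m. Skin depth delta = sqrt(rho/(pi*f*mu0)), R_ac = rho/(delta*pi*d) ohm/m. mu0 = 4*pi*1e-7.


delta = sqrt(1.68e-8 / (pi * 2.6914e+09 * 4*pi*1e-7)) = 1.257435e-06 m
R_ac = 1.68e-8 / (1.257435e-06 * pi * 2.2436e-03) = 1.896 ohm/m

1.896 ohm/m


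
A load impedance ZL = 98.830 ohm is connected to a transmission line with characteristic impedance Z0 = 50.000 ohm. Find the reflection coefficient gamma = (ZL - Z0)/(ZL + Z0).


gamma = (98.830 - 50.000) / (98.830 + 50.000) = 0.3281

0.3281


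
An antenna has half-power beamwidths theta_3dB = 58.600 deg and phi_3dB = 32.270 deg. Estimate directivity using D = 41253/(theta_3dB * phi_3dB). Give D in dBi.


D_linear = 41253 / (58.600 * 32.270) = 21.81519
D_dBi = 10 * log10(21.81519) = 13.39 dBi

13.39 dBi


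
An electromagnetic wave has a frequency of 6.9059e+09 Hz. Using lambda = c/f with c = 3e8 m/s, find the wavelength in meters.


lambda = c / f = 3.0000e+08 / 6.9059e+09 = 0.04344 m

0.04344 m


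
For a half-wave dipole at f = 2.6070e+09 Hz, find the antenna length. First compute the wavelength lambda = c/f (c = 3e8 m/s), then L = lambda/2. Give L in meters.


lambda = c / f = 3.0000e+08 / 2.6070e+09 = 0.1150748 m
L = lambda / 2 = 0.1150748 / 2 = 0.05754 m

0.05754 m


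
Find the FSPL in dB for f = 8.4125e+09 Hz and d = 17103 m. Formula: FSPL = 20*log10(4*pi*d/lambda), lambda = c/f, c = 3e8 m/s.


lambda = c / f = 3.0000e+08 / 8.4125e+09 = 0.03566122 m
FSPL = 20 * log10(4*pi*17103/0.03566122) = 135.6 dB

135.6 dB


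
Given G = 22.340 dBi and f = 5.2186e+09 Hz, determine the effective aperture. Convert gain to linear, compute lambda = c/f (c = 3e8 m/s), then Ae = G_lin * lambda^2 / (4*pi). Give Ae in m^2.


lambda = c / f = 3.0000e+08 / 5.2186e+09 = 0.05748668 m
G_linear = 10^(22.340/10) = 171.3957
Ae = G_linear * lambda^2 / (4*pi) = 171.3957 * 0.05748668^2 / (4*pi) = 0.04507 m^2

0.04507 m^2


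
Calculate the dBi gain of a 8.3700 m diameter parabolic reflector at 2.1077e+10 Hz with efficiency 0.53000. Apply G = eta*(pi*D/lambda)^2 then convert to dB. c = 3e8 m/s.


lambda = c / f = 3.0000e+08 / 2.1077e+10 = 0.01423352 m
G_linear = 0.53000 * (pi * 8.3700 / 0.01423352)^2 = 1.808847e+06
G_dBi = 10 * log10(1.808847e+06) = 62.57 dBi

62.57 dBi


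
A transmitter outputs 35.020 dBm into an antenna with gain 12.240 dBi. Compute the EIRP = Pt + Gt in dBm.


EIRP = Pt + Gt = 35.020 + 12.240 = 47.26 dBm

47.26 dBm


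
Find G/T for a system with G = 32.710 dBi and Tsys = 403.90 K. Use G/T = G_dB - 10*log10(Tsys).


G/T = 32.710 - 10*log10(403.90) = 32.710 - 26.06274 = 6.647 dB/K

6.647 dB/K


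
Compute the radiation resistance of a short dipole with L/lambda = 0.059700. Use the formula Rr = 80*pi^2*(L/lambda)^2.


Rr = 80 * pi^2 * (0.059700)^2 = 80 * 9.869604 * 3.564090e-03 = 2.814 ohm

2.814 ohm


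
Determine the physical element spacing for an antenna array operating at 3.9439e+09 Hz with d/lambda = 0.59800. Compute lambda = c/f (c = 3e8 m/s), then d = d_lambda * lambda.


lambda = c / f = 3.0000e+08 / 3.9439e+09 = 0.07606684 m
d = 0.59800 * 0.07606684 = 0.04549 m

0.04549 m


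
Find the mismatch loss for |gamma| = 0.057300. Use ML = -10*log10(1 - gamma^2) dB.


ML = -10 * log10(1 - 0.057300^2) = -10 * log10(0.99671671) = 0.01428 dB

0.01428 dB


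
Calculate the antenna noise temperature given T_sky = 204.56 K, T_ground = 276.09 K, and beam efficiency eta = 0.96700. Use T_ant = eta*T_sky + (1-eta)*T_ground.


T_ant = 0.96700 * 204.56 + (1 - 0.96700) * 276.09 = 206.9 K

206.9 K


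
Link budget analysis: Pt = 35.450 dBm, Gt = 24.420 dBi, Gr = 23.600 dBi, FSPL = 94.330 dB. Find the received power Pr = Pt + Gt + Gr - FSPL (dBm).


Pr = 35.450 + 24.420 + 23.600 - 94.330 = -10.86 dBm

-10.86 dBm


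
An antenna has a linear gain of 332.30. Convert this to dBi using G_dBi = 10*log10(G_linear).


G_dBi = 10 * log10(332.30) = 25.22 dBi

25.22 dBi


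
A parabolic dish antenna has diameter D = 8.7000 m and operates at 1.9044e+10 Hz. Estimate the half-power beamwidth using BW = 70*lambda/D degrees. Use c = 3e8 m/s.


lambda = c / f = 3.0000e+08 / 1.9044e+10 = 0.01575299 m
BW = 70 * 0.01575299 / 8.7000 = 0.1267 deg

0.1267 deg


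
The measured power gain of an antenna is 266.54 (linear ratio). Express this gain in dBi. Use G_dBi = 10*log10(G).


G_dBi = 10 * log10(266.54) = 24.26 dBi

24.26 dBi


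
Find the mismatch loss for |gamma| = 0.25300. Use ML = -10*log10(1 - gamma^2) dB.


ML = -10 * log10(1 - 0.25300^2) = -10 * log10(0.935991) = 0.2873 dB

0.2873 dB


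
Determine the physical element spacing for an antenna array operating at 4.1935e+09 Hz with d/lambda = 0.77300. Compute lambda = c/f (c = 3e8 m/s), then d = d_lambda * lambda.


lambda = c / f = 3.0000e+08 / 4.1935e+09 = 0.07153929 m
d = 0.77300 * 0.07153929 = 0.05530 m

0.05530 m


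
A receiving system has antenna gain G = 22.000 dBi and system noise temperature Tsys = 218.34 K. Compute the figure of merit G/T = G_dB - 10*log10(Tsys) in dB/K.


G/T = 22.000 - 10*log10(218.34) = 22.000 - 23.39133 = -1.391 dB/K

-1.391 dB/K


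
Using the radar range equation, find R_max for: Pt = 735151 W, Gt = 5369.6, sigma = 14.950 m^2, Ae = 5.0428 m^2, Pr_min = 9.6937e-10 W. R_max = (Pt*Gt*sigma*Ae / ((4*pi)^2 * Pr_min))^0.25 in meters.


R^4 = 735151*5369.6*14.950*5.0428 / ((4*pi)^2 * 9.6937e-10) = 1.944116e+18
R_max = 1.944116e+18^0.25 = 37341 m

37341 m


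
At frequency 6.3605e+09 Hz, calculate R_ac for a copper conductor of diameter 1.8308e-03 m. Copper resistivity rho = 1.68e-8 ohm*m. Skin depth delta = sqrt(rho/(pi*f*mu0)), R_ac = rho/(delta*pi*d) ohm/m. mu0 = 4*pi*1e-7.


delta = sqrt(1.68e-8 / (pi * 6.3605e+09 * 4*pi*1e-7)) = 8.179545e-07 m
R_ac = 1.68e-8 / (8.179545e-07 * pi * 1.8308e-03) = 3.571 ohm/m

3.571 ohm/m


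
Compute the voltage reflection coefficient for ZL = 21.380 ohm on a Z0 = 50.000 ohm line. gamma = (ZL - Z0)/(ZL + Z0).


gamma = (21.380 - 50.000) / (21.380 + 50.000) = -0.4010

-0.4010


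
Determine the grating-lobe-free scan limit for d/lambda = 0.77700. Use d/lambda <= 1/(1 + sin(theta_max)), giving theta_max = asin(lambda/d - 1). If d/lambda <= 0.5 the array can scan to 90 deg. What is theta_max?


lambda/d - 1 = 1/0.77700 - 1 = 0.2870013
theta_max = asin(0.2870013) = 16.68 deg

16.68 deg


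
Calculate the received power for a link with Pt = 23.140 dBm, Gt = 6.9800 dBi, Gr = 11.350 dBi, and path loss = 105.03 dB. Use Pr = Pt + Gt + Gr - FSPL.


Pr = 23.140 + 6.9800 + 11.350 - 105.03 = -63.56 dBm

-63.56 dBm


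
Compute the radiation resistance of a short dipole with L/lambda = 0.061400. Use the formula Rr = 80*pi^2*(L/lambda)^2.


Rr = 80 * pi^2 * (0.061400)^2 = 80 * 9.869604 * 3.769960e-03 = 2.977 ohm

2.977 ohm


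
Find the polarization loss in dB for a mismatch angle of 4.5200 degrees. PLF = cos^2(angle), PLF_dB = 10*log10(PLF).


PLF_linear = cos^2(4.5200 deg) = 0.9937894
PLF_dB = 10 * log10(0.9937894) = -0.02706 dB

-0.02706 dB


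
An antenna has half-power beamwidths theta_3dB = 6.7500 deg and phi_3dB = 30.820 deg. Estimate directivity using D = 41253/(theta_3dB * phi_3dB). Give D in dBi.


D_linear = 41253 / (6.7500 * 30.820) = 198.2984
D_dBi = 10 * log10(198.2984) = 22.97 dBi

22.97 dBi


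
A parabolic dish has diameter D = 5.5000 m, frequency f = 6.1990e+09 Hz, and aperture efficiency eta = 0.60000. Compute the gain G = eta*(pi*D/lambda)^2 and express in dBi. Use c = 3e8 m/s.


lambda = c / f = 3.0000e+08 / 6.1990e+09 = 0.04839490 m
G_linear = 0.60000 * (pi * 5.5000 / 0.04839490)^2 = 76485.16
G_dBi = 10 * log10(76485.16) = 48.84 dBi

48.84 dBi


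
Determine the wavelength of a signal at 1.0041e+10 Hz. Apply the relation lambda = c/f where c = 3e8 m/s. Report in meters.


lambda = c / f = 3.0000e+08 / 1.0041e+10 = 0.02988 m

0.02988 m


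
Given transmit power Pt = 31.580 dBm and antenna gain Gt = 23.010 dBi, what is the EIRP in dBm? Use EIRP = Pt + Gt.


EIRP = Pt + Gt = 31.580 + 23.010 = 54.59 dBm

54.59 dBm


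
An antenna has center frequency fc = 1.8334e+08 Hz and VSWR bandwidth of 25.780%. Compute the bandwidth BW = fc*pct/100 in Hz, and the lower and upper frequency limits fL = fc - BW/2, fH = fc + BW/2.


BW = 1.8334e+08 * 25.780/100 = 4.726505e+07 Hz
fL = 1.8334e+08 - 4.726505e+07/2 = 1.597e+08 Hz
fH = 1.8334e+08 + 4.726505e+07/2 = 2.070e+08 Hz

BW=4.727e+07 Hz, fL=1.597e+08 Hz, fH=2.070e+08 Hz


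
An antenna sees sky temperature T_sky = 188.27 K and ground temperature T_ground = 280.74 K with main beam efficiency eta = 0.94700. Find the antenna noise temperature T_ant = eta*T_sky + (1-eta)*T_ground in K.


T_ant = 0.94700 * 188.27 + (1 - 0.94700) * 280.74 = 193.2 K

193.2 K


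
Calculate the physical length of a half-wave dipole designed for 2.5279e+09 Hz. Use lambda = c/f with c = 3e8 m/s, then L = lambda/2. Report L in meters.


lambda = c / f = 3.0000e+08 / 2.5279e+09 = 0.1186756 m
L = lambda / 2 = 0.1186756 / 2 = 0.05934 m

0.05934 m


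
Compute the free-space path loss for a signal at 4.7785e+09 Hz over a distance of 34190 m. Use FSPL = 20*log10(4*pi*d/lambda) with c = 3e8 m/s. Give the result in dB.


lambda = c / f = 3.0000e+08 / 4.7785e+09 = 0.06278121 m
FSPL = 20 * log10(4*pi*34190/0.06278121) = 136.7 dB

136.7 dB


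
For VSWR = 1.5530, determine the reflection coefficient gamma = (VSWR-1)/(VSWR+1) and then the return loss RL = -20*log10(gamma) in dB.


gamma = (1.5530 - 1) / (1.5530 + 1) = 0.2166079
RL = -20 * log10(0.2166079) = 13.29 dB

13.29 dB


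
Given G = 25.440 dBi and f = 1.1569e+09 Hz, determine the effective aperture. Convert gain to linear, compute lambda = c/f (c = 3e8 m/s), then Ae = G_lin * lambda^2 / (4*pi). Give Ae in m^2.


lambda = c / f = 3.0000e+08 / 1.1569e+09 = 0.2593137 m
G_linear = 10^(25.440/10) = 349.9452
Ae = G_linear * lambda^2 / (4*pi) = 349.9452 * 0.2593137^2 / (4*pi) = 1.873 m^2

1.873 m^2


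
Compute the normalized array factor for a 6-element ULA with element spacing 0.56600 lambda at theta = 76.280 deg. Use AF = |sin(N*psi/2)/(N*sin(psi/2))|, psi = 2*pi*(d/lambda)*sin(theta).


psi = 2*pi*0.56600*sin(76.280 deg) = 3.454809 rad
AF = |sin(6*3.454809/2) / (6*sin(3.454809/2))| = 0.1362

0.1362


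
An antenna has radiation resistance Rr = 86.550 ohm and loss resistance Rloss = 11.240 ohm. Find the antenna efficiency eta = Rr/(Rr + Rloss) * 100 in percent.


eta = 86.550 / (86.550 + 11.240) * 100 = 88.51%

88.51%


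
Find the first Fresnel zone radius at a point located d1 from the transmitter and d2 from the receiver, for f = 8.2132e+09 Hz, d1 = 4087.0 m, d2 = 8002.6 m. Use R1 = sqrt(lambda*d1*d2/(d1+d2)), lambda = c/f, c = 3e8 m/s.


lambda = c / f = 3.0000e+08 / 8.2132e+09 = 0.03652657 m
R1 = sqrt(0.03652657 * 4087.0 * 8002.6 / (4087.0 + 8002.6)) = 9.941 m

9.941 m


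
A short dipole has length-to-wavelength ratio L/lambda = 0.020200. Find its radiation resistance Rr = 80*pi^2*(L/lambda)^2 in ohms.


Rr = 80 * pi^2 * (0.020200)^2 = 80 * 9.869604 * 4.080400e-04 = 0.3222 ohm

0.3222 ohm


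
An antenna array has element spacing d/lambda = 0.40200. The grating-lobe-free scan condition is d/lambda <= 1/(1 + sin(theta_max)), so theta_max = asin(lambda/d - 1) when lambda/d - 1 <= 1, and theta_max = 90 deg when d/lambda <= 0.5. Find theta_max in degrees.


lambda/d - 1 = 1/0.40200 - 1 = 1.487562 >= 1
d/lambda <= 0.5, so the array can scan to endfire without grating lobes: theta_max = 90 deg

90 deg


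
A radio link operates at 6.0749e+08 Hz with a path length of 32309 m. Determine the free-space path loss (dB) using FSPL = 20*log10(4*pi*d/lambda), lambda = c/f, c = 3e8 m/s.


lambda = c / f = 3.0000e+08 / 6.0749e+08 = 0.4938353 m
FSPL = 20 * log10(4*pi*32309/0.4938353) = 118.3 dB

118.3 dB


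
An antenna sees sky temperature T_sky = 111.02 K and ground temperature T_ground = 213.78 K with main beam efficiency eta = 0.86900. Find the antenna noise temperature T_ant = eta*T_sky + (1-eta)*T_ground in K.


T_ant = 0.86900 * 111.02 + (1 - 0.86900) * 213.78 = 124.5 K

124.5 K


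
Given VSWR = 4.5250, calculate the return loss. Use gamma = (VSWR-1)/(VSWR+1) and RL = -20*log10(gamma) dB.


gamma = (4.5250 - 1) / (4.5250 + 1) = 0.6380090
RL = -20 * log10(0.6380090) = 3.903 dB

3.903 dB


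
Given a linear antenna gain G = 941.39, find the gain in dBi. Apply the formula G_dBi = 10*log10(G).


G_dBi = 10 * log10(941.39) = 29.74 dBi

29.74 dBi


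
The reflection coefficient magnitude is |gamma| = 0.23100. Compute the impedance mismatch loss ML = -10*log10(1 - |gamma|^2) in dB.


ML = -10 * log10(1 - 0.23100^2) = -10 * log10(0.946639) = 0.2382 dB

0.2382 dB


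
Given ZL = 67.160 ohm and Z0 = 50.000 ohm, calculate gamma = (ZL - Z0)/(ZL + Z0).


gamma = (67.160 - 50.000) / (67.160 + 50.000) = 0.1465

0.1465


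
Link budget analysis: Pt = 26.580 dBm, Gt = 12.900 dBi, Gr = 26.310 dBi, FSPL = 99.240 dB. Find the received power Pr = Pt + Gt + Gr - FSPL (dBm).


Pr = 26.580 + 12.900 + 26.310 - 99.240 = -33.45 dBm

-33.45 dBm


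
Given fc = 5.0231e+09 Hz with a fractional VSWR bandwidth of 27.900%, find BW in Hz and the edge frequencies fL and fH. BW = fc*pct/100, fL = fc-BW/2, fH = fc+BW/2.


BW = 5.0231e+09 * 27.900/100 = 1.401445e+09 Hz
fL = 5.0231e+09 - 1.401445e+09/2 = 4.322e+09 Hz
fH = 5.0231e+09 + 1.401445e+09/2 = 5.724e+09 Hz

BW=1.401e+09 Hz, fL=4.322e+09 Hz, fH=5.724e+09 Hz


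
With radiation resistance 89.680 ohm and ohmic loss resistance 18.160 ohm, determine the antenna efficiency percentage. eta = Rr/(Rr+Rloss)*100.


eta = 89.680 / (89.680 + 18.160) * 100 = 83.16%

83.16%


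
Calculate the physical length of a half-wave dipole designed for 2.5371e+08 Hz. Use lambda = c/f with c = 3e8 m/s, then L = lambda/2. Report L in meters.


lambda = c / f = 3.0000e+08 / 2.5371e+08 = 1.182452 m
L = lambda / 2 = 1.182452 / 2 = 0.5912 m

0.5912 m


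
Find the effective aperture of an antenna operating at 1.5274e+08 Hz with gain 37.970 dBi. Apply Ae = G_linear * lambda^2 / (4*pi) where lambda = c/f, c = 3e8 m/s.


lambda = c / f = 3.0000e+08 / 1.5274e+08 = 1.964122 m
G_linear = 10^(37.970/10) = 6266.139
Ae = G_linear * lambda^2 / (4*pi) = 6266.139 * 1.964122^2 / (4*pi) = 1924 m^2

1924 m^2


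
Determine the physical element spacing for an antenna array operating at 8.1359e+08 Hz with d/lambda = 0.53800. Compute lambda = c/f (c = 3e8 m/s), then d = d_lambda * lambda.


lambda = c / f = 3.0000e+08 / 8.1359e+08 = 0.3687361 m
d = 0.53800 * 0.3687361 = 0.1984 m

0.1984 m


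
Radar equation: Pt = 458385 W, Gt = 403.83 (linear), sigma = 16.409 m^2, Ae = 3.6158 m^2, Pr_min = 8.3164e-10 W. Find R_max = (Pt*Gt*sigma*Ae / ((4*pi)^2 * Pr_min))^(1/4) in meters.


R^4 = 458385*403.83*16.409*3.6158 / ((4*pi)^2 * 8.3164e-10) = 8.362967e+16
R_max = 8.362967e+16^0.25 = 17006 m

17006 m


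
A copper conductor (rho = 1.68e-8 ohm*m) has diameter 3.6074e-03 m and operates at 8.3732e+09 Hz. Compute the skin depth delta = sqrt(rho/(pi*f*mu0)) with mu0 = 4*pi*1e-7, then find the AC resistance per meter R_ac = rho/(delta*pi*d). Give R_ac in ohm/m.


delta = sqrt(1.68e-8 / (pi * 8.3732e+09 * 4*pi*1e-7)) = 7.129007e-07 m
R_ac = 1.68e-8 / (7.129007e-07 * pi * 3.6074e-03) = 2.079 ohm/m

2.079 ohm/m


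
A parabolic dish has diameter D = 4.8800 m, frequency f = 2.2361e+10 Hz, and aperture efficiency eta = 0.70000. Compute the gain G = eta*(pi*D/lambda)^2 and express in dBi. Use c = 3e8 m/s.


lambda = c / f = 3.0000e+08 / 2.2361e+10 = 0.01341622 m
G_linear = 0.70000 * (pi * 4.8800 / 0.01341622)^2 = 914065.0
G_dBi = 10 * log10(914065.0) = 59.61 dBi

59.61 dBi


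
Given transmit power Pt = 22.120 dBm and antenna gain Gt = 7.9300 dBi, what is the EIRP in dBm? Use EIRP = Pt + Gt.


EIRP = Pt + Gt = 22.120 + 7.9300 = 30.05 dBm

30.05 dBm


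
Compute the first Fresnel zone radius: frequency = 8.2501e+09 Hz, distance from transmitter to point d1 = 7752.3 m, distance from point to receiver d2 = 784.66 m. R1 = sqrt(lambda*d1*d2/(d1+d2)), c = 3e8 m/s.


lambda = c / f = 3.0000e+08 / 8.2501e+09 = 0.03636320 m
R1 = sqrt(0.03636320 * 7752.3 * 784.66 / (7752.3 + 784.66)) = 5.090 m

5.090 m


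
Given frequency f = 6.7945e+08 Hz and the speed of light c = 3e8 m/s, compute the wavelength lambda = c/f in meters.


lambda = c / f = 3.0000e+08 / 6.7945e+08 = 0.4415 m

0.4415 m


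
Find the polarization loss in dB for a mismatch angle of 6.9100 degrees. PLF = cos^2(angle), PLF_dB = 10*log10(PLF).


PLF_linear = cos^2(6.9100 deg) = 0.9855255
PLF_dB = 10 * log10(0.9855255) = -0.06332 dB

-0.06332 dB


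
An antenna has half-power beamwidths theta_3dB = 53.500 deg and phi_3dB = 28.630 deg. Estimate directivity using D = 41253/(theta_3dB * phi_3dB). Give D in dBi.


D_linear = 41253 / (53.500 * 28.630) = 26.93273
D_dBi = 10 * log10(26.93273) = 14.30 dBi

14.30 dBi


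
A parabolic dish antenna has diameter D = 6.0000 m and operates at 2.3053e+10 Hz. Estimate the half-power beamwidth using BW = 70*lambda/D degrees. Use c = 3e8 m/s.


lambda = c / f = 3.0000e+08 / 2.3053e+10 = 0.01301349 m
BW = 70 * 0.01301349 / 6.0000 = 0.1518 deg

0.1518 deg


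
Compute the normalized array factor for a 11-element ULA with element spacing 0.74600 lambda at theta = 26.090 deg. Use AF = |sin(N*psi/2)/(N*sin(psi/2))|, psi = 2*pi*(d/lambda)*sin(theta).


psi = 2*pi*0.74600*sin(26.090 deg) = 2.061373 rad
AF = |sin(11*2.061373/2) / (11*sin(2.061373/2))| = 0.09986

0.09986


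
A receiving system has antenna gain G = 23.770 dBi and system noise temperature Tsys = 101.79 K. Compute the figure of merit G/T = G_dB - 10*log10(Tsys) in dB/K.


G/T = 23.770 - 10*log10(101.79) = 23.770 - 20.07705 = 3.693 dB/K

3.693 dB/K


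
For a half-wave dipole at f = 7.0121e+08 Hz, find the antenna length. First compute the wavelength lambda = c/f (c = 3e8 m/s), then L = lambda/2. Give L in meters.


lambda = c / f = 3.0000e+08 / 7.0121e+08 = 0.4278319 m
L = lambda / 2 = 0.4278319 / 2 = 0.2139 m

0.2139 m


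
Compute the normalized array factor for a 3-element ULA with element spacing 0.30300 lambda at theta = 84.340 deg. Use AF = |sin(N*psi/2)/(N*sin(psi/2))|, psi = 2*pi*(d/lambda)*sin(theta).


psi = 2*pi*0.30300*sin(84.340 deg) = 1.894523 rad
AF = |sin(3*1.894523/2) / (3*sin(1.894523/2))| = 0.1213

0.1213


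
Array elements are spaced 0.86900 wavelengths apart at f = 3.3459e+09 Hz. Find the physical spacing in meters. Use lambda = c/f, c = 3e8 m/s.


lambda = c / f = 3.0000e+08 / 3.3459e+09 = 0.08966197 m
d = 0.86900 * 0.08966197 = 0.07792 m

0.07792 m


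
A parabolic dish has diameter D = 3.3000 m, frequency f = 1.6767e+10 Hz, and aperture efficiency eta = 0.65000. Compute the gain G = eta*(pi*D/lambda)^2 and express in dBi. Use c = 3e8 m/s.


lambda = c / f = 3.0000e+08 / 1.6767e+10 = 0.01789229 m
G_linear = 0.65000 * (pi * 3.3000 / 0.01789229)^2 = 218227.3
G_dBi = 10 * log10(218227.3) = 53.39 dBi

53.39 dBi


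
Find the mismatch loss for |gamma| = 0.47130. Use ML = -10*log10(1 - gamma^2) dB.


ML = -10 * log10(1 - 0.47130^2) = -10 * log10(0.77787631) = 1.091 dB

1.091 dB


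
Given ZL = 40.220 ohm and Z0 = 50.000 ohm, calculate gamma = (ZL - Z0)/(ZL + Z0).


gamma = (40.220 - 50.000) / (40.220 + 50.000) = -0.1084

-0.1084


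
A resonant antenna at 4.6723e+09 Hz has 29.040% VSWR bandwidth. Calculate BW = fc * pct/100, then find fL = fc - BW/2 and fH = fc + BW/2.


BW = 4.6723e+09 * 29.040/100 = 1.356836e+09 Hz
fL = 4.6723e+09 - 1.356836e+09/2 = 3.994e+09 Hz
fH = 4.6723e+09 + 1.356836e+09/2 = 5.351e+09 Hz

BW=1.357e+09 Hz, fL=3.994e+09 Hz, fH=5.351e+09 Hz


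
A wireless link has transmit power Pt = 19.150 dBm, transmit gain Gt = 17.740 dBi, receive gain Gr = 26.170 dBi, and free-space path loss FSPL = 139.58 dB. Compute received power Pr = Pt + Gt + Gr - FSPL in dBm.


Pr = 19.150 + 17.740 + 26.170 - 139.58 = -76.52 dBm

-76.52 dBm


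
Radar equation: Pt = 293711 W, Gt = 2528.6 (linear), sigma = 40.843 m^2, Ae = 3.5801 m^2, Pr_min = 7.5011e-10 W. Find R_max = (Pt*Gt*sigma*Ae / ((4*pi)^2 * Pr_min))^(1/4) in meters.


R^4 = 293711*2528.6*40.843*3.5801 / ((4*pi)^2 * 7.5011e-10) = 9.167870e+17
R_max = 9.167870e+17^0.25 = 30943 m

30943 m


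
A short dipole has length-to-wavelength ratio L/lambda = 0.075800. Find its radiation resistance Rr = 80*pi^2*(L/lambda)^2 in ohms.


Rr = 80 * pi^2 * (0.075800)^2 = 80 * 9.869604 * 5.745640e-03 = 4.537 ohm

4.537 ohm


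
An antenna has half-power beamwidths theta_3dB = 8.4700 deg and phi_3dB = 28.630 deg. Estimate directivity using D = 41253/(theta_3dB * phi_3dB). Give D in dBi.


D_linear = 41253 / (8.4700 * 28.630) = 170.1182
D_dBi = 10 * log10(170.1182) = 22.31 dBi

22.31 dBi


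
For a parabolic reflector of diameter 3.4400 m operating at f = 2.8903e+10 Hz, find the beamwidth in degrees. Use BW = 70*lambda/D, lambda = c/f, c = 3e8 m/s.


lambda = c / f = 3.0000e+08 / 2.8903e+10 = 0.01037955 m
BW = 70 * 0.01037955 / 3.4400 = 0.2112 deg

0.2112 deg


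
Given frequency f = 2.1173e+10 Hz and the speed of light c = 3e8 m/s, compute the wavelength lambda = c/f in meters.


lambda = c / f = 3.0000e+08 / 2.1173e+10 = 0.01417 m

0.01417 m


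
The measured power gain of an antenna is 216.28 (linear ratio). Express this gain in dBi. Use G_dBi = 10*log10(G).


G_dBi = 10 * log10(216.28) = 23.35 dBi

23.35 dBi


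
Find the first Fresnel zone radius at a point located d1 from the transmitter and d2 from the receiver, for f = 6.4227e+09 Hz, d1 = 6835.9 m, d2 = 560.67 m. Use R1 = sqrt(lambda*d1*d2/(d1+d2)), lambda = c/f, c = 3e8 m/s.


lambda = c / f = 3.0000e+08 / 6.4227e+09 = 0.04670933 m
R1 = sqrt(0.04670933 * 6835.9 * 560.67 / (6835.9 + 560.67)) = 4.920 m

4.920 m


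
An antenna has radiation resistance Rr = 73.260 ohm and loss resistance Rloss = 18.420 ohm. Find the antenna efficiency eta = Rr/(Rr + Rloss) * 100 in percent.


eta = 73.260 / (73.260 + 18.420) * 100 = 79.91%

79.91%


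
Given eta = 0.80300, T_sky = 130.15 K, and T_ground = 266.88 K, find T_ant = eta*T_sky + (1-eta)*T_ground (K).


T_ant = 0.80300 * 130.15 + (1 - 0.80300) * 266.88 = 157.1 K

157.1 K


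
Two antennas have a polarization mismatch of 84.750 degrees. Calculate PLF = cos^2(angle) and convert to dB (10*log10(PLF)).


PLF_linear = cos^2(84.750 deg) = 8.372546e-03
PLF_dB = 10 * log10(8.372546e-03) = -20.77 dB

-20.77 dB


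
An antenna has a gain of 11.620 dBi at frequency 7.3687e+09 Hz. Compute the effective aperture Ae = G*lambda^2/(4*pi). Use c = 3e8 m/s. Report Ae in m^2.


lambda = c / f = 3.0000e+08 / 7.3687e+09 = 0.04071274 m
G_linear = 10^(11.620/10) = 14.52112
Ae = G_linear * lambda^2 / (4*pi) = 14.52112 * 0.04071274^2 / (4*pi) = 1.915e-03 m^2

1.915e-03 m^2


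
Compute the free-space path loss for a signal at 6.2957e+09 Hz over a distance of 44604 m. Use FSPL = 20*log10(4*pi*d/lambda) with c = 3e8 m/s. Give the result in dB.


lambda = c / f = 3.0000e+08 / 6.2957e+09 = 0.04765157 m
FSPL = 20 * log10(4*pi*44604/0.04765157) = 141.4 dB

141.4 dB


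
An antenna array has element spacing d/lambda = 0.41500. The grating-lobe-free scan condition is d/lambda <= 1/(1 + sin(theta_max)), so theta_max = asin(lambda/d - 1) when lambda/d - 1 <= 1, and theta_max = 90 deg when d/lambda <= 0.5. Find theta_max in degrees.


lambda/d - 1 = 1/0.41500 - 1 = 1.409639 >= 1
d/lambda <= 0.5, so the array can scan to endfire without grating lobes: theta_max = 90 deg

90 deg


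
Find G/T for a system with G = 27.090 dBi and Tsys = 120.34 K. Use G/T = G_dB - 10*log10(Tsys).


G/T = 27.090 - 10*log10(120.34) = 27.090 - 20.80410 = 6.286 dB/K

6.286 dB/K


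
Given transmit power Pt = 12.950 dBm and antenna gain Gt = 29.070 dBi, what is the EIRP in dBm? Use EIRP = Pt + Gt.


EIRP = Pt + Gt = 12.950 + 29.070 = 42.02 dBm

42.02 dBm


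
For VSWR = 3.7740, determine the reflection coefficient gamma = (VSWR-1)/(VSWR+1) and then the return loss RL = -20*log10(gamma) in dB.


gamma = (3.7740 - 1) / (3.7740 + 1) = 0.5810641
RL = -20 * log10(0.5810641) = 4.716 dB

4.716 dB


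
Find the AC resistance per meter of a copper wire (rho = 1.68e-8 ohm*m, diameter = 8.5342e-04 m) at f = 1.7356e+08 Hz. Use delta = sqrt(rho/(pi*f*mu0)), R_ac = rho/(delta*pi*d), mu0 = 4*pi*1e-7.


delta = sqrt(1.68e-8 / (pi * 1.7356e+08 * 4*pi*1e-7)) = 4.951650e-06 m
R_ac = 1.68e-8 / (4.951650e-06 * pi * 8.5342e-04) = 1.265 ohm/m

1.265 ohm/m


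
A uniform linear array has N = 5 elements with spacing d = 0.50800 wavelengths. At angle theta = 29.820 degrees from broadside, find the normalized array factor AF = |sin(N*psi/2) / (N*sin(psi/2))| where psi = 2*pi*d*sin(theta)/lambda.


psi = 2*pi*0.50800*sin(29.820 deg) = 1.587237 rad
AF = |sin(5*1.587237/2) / (5*sin(1.587237/2))| = 0.2064

0.2064


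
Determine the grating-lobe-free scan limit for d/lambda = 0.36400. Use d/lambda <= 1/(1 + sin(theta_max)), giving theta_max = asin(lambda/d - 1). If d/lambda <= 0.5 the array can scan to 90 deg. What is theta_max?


lambda/d - 1 = 1/0.36400 - 1 = 1.747253 >= 1
d/lambda <= 0.5, so the array can scan to endfire without grating lobes: theta_max = 90 deg

90 deg


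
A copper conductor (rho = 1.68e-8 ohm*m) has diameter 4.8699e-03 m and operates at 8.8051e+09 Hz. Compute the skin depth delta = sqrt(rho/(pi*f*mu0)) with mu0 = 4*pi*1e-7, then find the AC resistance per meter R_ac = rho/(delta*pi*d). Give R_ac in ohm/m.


delta = sqrt(1.68e-8 / (pi * 8.8051e+09 * 4*pi*1e-7)) = 6.951966e-07 m
R_ac = 1.68e-8 / (6.951966e-07 * pi * 4.8699e-03) = 1.580 ohm/m

1.580 ohm/m


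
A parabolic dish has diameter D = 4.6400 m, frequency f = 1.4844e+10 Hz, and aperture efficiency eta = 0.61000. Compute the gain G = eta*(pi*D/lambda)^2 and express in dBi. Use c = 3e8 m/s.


lambda = c / f = 3.0000e+08 / 1.4844e+10 = 0.02021019 m
G_linear = 0.61000 * (pi * 4.6400 / 0.02021019)^2 = 317339.9
G_dBi = 10 * log10(317339.9) = 55.02 dBi

55.02 dBi


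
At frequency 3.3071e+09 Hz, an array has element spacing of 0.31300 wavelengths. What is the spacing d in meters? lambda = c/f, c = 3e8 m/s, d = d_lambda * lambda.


lambda = c / f = 3.0000e+08 / 3.3071e+09 = 0.09071392 m
d = 0.31300 * 0.09071392 = 0.02839 m

0.02839 m


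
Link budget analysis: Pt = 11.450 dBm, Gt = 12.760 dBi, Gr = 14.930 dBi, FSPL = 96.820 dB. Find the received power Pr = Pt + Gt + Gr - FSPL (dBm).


Pr = 11.450 + 12.760 + 14.930 - 96.820 = -57.68 dBm

-57.68 dBm


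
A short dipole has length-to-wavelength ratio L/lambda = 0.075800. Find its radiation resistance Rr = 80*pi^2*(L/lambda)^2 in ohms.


Rr = 80 * pi^2 * (0.075800)^2 = 80 * 9.869604 * 5.745640e-03 = 4.537 ohm

4.537 ohm


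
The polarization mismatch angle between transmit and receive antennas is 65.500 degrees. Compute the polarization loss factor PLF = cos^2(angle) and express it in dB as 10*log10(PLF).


PLF_linear = cos^2(65.500 deg) = 0.1719705
PLF_dB = 10 * log10(0.1719705) = -7.645 dB

-7.645 dB


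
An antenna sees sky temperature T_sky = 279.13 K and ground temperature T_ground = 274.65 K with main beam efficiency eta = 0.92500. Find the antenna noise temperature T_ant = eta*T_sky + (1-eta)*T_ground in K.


T_ant = 0.92500 * 279.13 + (1 - 0.92500) * 274.65 = 278.8 K

278.8 K


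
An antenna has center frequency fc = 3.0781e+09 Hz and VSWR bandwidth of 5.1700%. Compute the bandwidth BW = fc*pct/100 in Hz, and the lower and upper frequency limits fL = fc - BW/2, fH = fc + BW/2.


BW = 3.0781e+09 * 5.1700/100 = 1.591378e+08 Hz
fL = 3.0781e+09 - 1.591378e+08/2 = 2.999e+09 Hz
fH = 3.0781e+09 + 1.591378e+08/2 = 3.158e+09 Hz

BW=1.591e+08 Hz, fL=2.999e+09 Hz, fH=3.158e+09 Hz


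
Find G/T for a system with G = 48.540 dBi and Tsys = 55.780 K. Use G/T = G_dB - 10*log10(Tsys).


G/T = 48.540 - 10*log10(55.780) = 48.540 - 17.46479 = 31.08 dB/K

31.08 dB/K


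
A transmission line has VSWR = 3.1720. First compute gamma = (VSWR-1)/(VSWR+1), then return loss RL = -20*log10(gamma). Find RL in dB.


gamma = (3.1720 - 1) / (3.1720 + 1) = 0.5206136
RL = -20 * log10(0.5206136) = 5.670 dB

5.670 dB


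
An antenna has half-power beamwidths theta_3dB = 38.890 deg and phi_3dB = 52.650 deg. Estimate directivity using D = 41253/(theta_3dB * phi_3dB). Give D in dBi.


D_linear = 41253 / (38.890 * 52.650) = 20.14741
D_dBi = 10 * log10(20.14741) = 13.04 dBi

13.04 dBi


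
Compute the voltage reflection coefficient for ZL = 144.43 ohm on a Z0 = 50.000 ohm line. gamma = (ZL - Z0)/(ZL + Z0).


gamma = (144.43 - 50.000) / (144.43 + 50.000) = 0.4857

0.4857


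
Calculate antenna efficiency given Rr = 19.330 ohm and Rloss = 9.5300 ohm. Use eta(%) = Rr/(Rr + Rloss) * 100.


eta = 19.330 / (19.330 + 9.5300) * 100 = 66.98%

66.98%


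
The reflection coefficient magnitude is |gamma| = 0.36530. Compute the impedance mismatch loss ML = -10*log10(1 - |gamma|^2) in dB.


ML = -10 * log10(1 - 0.36530^2) = -10 * log10(0.86655591) = 0.6220 dB

0.6220 dB


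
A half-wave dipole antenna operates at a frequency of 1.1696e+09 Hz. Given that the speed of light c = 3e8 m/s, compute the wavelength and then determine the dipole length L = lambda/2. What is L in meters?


lambda = c / f = 3.0000e+08 / 1.1696e+09 = 0.2564979 m
L = lambda / 2 = 0.2564979 / 2 = 0.1282 m

0.1282 m


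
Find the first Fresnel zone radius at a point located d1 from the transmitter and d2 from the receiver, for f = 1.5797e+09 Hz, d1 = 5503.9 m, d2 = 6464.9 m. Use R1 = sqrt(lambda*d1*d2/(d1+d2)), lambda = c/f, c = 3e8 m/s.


lambda = c / f = 3.0000e+08 / 1.5797e+09 = 0.1899095 m
R1 = sqrt(0.1899095 * 5503.9 * 6464.9 / (5503.9 + 6464.9)) = 23.76 m

23.76 m


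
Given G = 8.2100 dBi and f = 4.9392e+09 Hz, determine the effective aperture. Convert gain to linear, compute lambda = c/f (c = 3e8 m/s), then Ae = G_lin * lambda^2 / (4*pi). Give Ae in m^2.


lambda = c / f = 3.0000e+08 / 4.9392e+09 = 0.06073858 m
G_linear = 10^(8.2100/10) = 6.622165
Ae = G_linear * lambda^2 / (4*pi) = 6.622165 * 0.06073858^2 / (4*pi) = 1.944e-03 m^2

1.944e-03 m^2


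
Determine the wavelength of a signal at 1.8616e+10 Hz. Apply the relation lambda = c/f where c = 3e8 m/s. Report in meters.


lambda = c / f = 3.0000e+08 / 1.8616e+10 = 0.01612 m

0.01612 m


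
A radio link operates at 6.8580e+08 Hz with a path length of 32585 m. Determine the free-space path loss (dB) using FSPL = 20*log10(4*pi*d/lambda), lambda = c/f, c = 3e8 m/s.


lambda = c / f = 3.0000e+08 / 6.8580e+08 = 0.4374453 m
FSPL = 20 * log10(4*pi*32585/0.4374453) = 119.4 dB

119.4 dB


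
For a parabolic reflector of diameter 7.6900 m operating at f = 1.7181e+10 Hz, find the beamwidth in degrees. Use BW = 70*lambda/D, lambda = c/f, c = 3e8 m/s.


lambda = c / f = 3.0000e+08 / 1.7181e+10 = 0.01746115 m
BW = 70 * 0.01746115 / 7.6900 = 0.1589 deg

0.1589 deg


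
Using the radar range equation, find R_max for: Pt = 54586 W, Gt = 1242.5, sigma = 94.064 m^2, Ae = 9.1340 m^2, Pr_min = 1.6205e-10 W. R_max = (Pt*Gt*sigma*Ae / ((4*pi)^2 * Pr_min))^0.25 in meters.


R^4 = 54586*1242.5*94.064*9.1340 / ((4*pi)^2 * 1.6205e-10) = 2.277159e+18
R_max = 2.277159e+18^0.25 = 38846 m

38846 m


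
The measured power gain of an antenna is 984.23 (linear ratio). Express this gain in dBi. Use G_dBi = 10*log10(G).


G_dBi = 10 * log10(984.23) = 29.93 dBi

29.93 dBi


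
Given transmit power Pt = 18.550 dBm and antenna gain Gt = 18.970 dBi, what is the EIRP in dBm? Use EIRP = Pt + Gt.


EIRP = Pt + Gt = 18.550 + 18.970 = 37.52 dBm

37.52 dBm


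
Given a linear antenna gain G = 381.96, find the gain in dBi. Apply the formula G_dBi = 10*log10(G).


G_dBi = 10 * log10(381.96) = 25.82 dBi

25.82 dBi


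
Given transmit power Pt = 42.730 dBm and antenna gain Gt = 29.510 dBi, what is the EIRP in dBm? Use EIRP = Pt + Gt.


EIRP = Pt + Gt = 42.730 + 29.510 = 72.24 dBm

72.24 dBm


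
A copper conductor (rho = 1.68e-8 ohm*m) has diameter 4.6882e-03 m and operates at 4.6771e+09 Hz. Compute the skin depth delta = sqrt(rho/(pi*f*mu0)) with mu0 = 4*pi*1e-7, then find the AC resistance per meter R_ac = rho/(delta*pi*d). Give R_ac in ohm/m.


delta = sqrt(1.68e-8 / (pi * 4.6771e+09 * 4*pi*1e-7)) = 9.538640e-07 m
R_ac = 1.68e-8 / (9.538640e-07 * pi * 4.6882e-03) = 1.196 ohm/m

1.196 ohm/m
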